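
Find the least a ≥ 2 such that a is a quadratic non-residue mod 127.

3

(2/127) = +1, so 2 is a residue.
(3/127) = −1, so 3 is the smallest positive non-residue mod 127.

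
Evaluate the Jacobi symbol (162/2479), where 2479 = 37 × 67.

1

Pull out 2: since 2479 ≡ 7 (mod 8), (2/2479) = +1.
Reciprocity: 81 ≡ 1 and 2479 ≡ 3 (mod 4), so (81/2479) = +(2479/81).
Reduce top mod 81: now compute (49/81).
Reciprocity: 49 ≡ 1 and 81 ≡ 1 (mod 4), so (49/81) = +(81/49).
Reduce top mod 49: now compute (32/49).
Pull out 2^5: since 49 ≡ 1 (mod 8), (2/49) = +1, so (2/49)^5 = +1.
Reached (1/49) = 1. Collecting the sign flips along the way, the symbol is +1.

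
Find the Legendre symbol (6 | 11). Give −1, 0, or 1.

-1

Pull out 2: since 11 ≡ 3 (mod 8), (2/11) = -1.
Reciprocity: 3 ≡ 3 and 11 ≡ 3 (mod 4), so (3/11) = −(11/3).
Reduce top mod 3: now compute (2/3).
Pull out 2: since 3 ≡ 3 (mod 8), (2/3) = -1.
Reached (1/3) = 1. Collecting the sign flips along the way, the symbol is -1.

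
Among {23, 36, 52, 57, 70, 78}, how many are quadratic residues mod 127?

3

(23/127) = -1 → non-residue.
(36/127) = +1 → QR.
(52/127) = +1 → QR.
(57/127) = -1 → non-residue.
(70/127) = +1 → QR.
(78/127) = -1 → non-residue.
Total quadratic residues among the 6: 3.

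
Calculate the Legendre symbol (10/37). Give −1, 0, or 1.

Euler's criterion: (10/37) ≡ 10^18 (mod 37).
10^2 ≡ 26 (mod 37)
10^4 ≡ 10 (mod 37)
10^8 ≡ 26 (mod 37)
10^16 ≡ 10 (mod 37)
10^18 = 10^(16+2) ≡ 1 (mod 37).
Result is 1, so (10/37) = 1.

1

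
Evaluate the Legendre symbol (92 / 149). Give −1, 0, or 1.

Euler's criterion: (92/149) ≡ 92^74 (mod 149).
92^2 ≡ 120 (mod 149)
92^4 ≡ 96 (mod 149)
92^8 ≡ 127 (mod 149)
92^16 ≡ 37 (mod 149)
92^32 ≡ 28 (mod 149)
92^64 ≡ 39 (mod 149)
92^74 = 92^(64+8+2) ≡ 148 (mod 149).
Result is 148 ≡ −1, so (92/149) = −1.

-1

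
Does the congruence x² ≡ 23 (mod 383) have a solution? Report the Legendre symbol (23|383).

Reciprocity: 23 ≡ 3 and 383 ≡ 3 (mod 4), so (23/383) = −(383/23).
Reduce top mod 23: now compute (15/23).
Reciprocity: 15 ≡ 3 and 23 ≡ 3 (mod 4), so (15/23) = −(23/15).
Reduce top mod 15: now compute (8/15).
Pull out 2^3: since 15 ≡ 7 (mod 8), (2/15) = +1, so (2/15)^3 = +1.
Reached (1/15) = 1. Collecting the sign flips along the way, the symbol is +1.

1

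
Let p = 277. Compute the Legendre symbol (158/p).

Pull out 2: since 277 ≡ 5 (mod 8), (2/277) = -1.
Reciprocity: 79 ≡ 3 and 277 ≡ 1 (mod 4), so (79/277) = +(277/79).
Reduce top mod 79: now compute (40/79).
Pull out 2^3: since 79 ≡ 7 (mod 8), (2/79) = +1, so (2/79)^3 = +1.
Reciprocity: 5 ≡ 1 and 79 ≡ 3 (mod 4), so (5/79) = +(79/5).
Reduce top mod 5: now compute (4/5).
Pull out 2^2: since 5 ≡ 5 (mod 8), (2/5) = -1, so (2/5)^2 = +1.
Reached (1/5) = 1. Collecting the sign flips along the way, the symbol is -1.

-1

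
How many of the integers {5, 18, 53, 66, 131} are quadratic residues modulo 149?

2

(5/149) = +1 → QR.
(18/149) = -1 → non-residue.
(53/149) = +1 → QR.
(66/149) = -1 → non-residue.
(131/149) = -1 → non-residue.
Total quadratic residues among the 5: 2.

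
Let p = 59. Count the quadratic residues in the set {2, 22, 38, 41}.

2

(2/59) = -1 → non-residue.
(22/59) = +1 → QR.
(38/59) = -1 → non-residue.
(41/59) = +1 → QR.
Total quadratic residues among the 4: 2.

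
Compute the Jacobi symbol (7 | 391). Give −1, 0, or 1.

1

Reciprocity: 7 ≡ 3 and 391 ≡ 3 (mod 4), so (7/391) = −(391/7).
Reduce top mod 7: now compute (6/7).
Pull out 2: since 7 ≡ 7 (mod 8), (2/7) = +1.
Reciprocity: 3 ≡ 3 and 7 ≡ 3 (mod 4), so (3/7) = −(7/3).
Reduce top mod 3: now compute (1/3).
Reached (1/3) = 1. Collecting the sign flips along the way, the symbol is +1.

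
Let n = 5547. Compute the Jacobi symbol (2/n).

-1

Pull out 2: since 5547 ≡ 3 (mod 8), (2/5547) = -1.
Reached (1/5547) = 1. Collecting the sign flips along the way, the symbol is -1.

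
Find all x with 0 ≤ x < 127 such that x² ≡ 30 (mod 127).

41, 86

Since 127 ≡ 3 (mod 4), a square root of 30 is 30^((127+1)/4) = 30^32 mod 127.
Repeated squaring: 30^2≡11, 30^4≡121, 30^8≡36, 30^16≡26, 30^32≡41 (mod 127).
30^32 = 30^(32) ≡ 41 (mod 127).
Check: 41² = 1681 ≡ 30 (mod 127). The two roots are 41 and 86.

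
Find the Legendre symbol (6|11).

-1

Euler's criterion: (6/11) ≡ 6^5 (mod 11).
6^2 ≡ 3 (mod 11)
6^4 ≡ 9 (mod 11)
6^5 = 6^(4+1) ≡ 10 (mod 11).
Result is 10 ≡ −1, so (6/11) = −1.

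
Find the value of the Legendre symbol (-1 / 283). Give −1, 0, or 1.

-1

First reduce: -1 ≡ 282 (mod 283).
Pull out 2: since 283 ≡ 3 (mod 8), (2/283) = -1.
Reciprocity: 141 ≡ 1 and 283 ≡ 3 (mod 4), so (141/283) = +(283/141).
Reduce top mod 141: now compute (1/141).
Reached (1/141) = 1. Collecting the sign flips along the way, the symbol is -1.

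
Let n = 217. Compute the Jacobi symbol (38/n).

Pull out 2: since 217 ≡ 1 (mod 8), (2/217) = +1.
Reciprocity: 19 ≡ 3 and 217 ≡ 1 (mod 4), so (19/217) = +(217/19).
Reduce top mod 19: now compute (8/19).
Pull out 2^3: since 19 ≡ 3 (mod 8), (2/19) = -1, so (2/19)^3 = -1.
Reached (1/19) = 1. Collecting the sign flips along the way, the symbol is -1.

-1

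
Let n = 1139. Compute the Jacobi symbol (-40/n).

First reduce: -40 ≡ 1099 (mod 1139).
Reciprocity: 1099 ≡ 3 and 1139 ≡ 3 (mod 4), so (1099/1139) = −(1139/1099).
Reduce top mod 1099: now compute (40/1099).
Pull out 2^3: since 1099 ≡ 3 (mod 8), (2/1099) = -1, so (2/1099)^3 = -1.
Reciprocity: 5 ≡ 1 and 1099 ≡ 3 (mod 4), so (5/1099) = +(1099/5).
Reduce top mod 5: now compute (4/5).
Pull out 2^2: since 5 ≡ 5 (mod 8), (2/5) = -1, so (2/5)^2 = +1.
Reached (1/5) = 1. Collecting the sign flips along the way, the symbol is +1.

1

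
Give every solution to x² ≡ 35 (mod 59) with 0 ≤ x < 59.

Since 59 ≡ 3 (mod 4), a square root of 35 is 35^((59+1)/4) = 35^15 mod 59.
Repeated squaring: 35^2≡45, 35^4≡19, 35^8≡7 (mod 59).
35^15 = 35^(8+4+2+1) ≡ 25 (mod 59).
Check: 25² = 625 ≡ 35 (mod 59). The two roots are 25 and 34.

25, 34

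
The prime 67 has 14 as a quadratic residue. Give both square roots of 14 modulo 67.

9, 58

Since 67 ≡ 3 (mod 4), a square root of 14 is 14^((67+1)/4) = 14^17 mod 67.
Repeated squaring: 14^2≡62, 14^4≡25, 14^8≡22, 14^16≡15 (mod 67).
14^17 = 14^(16+1) ≡ 9 (mod 67).
Check: 9² = 81 ≡ 14 (mod 67). The two roots are 9 and 58.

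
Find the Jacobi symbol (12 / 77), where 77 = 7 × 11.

-1

Pull out 2^2: since 77 ≡ 5 (mod 8), (2/77) = -1, so (2/77)^2 = +1.
Reciprocity: 3 ≡ 3 and 77 ≡ 1 (mod 4), so (3/77) = +(77/3).
Reduce top mod 3: now compute (2/3).
Pull out 2: since 3 ≡ 3 (mod 8), (2/3) = -1.
Reached (1/3) = 1. Collecting the sign flips along the way, the symbol is -1.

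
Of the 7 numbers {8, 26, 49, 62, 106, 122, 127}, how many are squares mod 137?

(8/137) = +1 → QR.
(26/137) = -1 → non-residue.
(49/137) = +1 → QR.
(62/137) = -1 → non-residue.
(106/137) = -1 → non-residue.
(122/137) = +1 → QR.
(127/137) = -1 → non-residue.
Total quadratic residues among the 7: 3.

3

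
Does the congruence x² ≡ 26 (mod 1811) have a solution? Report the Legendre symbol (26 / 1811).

-1

Pull out 2: since 1811 ≡ 3 (mod 8), (2/1811) = -1.
Reciprocity: 13 ≡ 1 and 1811 ≡ 3 (mod 4), so (13/1811) = +(1811/13).
Reduce top mod 13: now compute (4/13).
Pull out 2^2: since 13 ≡ 5 (mod 8), (2/13) = -1, so (2/13)^2 = +1.
Reached (1/13) = 1. Collecting the sign flips along the way, the symbol is -1.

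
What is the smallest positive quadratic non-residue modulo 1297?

5

(2/1297) = +1, so 2 is a residue.
(3/1297) = +1, so 3 is a residue.
(4/1297) = +1, so 4 is a residue.
(5/1297) = −1, so 5 is the smallest positive non-residue mod 1297.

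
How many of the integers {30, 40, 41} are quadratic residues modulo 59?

1

(30/59) = -1 → non-residue.
(40/59) = -1 → non-residue.
(41/59) = +1 → QR.
Total quadratic residues among the 3: 1.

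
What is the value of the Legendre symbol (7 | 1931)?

Reciprocity: 7 ≡ 3 and 1931 ≡ 3 (mod 4), so (7/1931) = −(1931/7).
Reduce top mod 7: now compute (6/7).
Pull out 2: since 7 ≡ 7 (mod 8), (2/7) = +1.
Reciprocity: 3 ≡ 3 and 7 ≡ 3 (mod 4), so (3/7) = −(7/3).
Reduce top mod 3: now compute (1/3).
Reached (1/3) = 1. Collecting the sign flips along the way, the symbol is +1.

1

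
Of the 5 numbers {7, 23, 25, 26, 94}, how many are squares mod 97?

2

(7/97) = -1 → non-residue.
(23/97) = -1 → non-residue.
(25/97) = +1 → QR.
(26/97) = -1 → non-residue.
(94/97) = +1 → QR.
Total quadratic residues among the 5: 2.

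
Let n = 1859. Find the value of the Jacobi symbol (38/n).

Pull out 2: since 1859 ≡ 3 (mod 8), (2/1859) = -1.
Reciprocity: 19 ≡ 3 and 1859 ≡ 3 (mod 4), so (19/1859) = −(1859/19).
Reduce top mod 19: now compute (16/19).
Pull out 2^4: since 19 ≡ 3 (mod 8), (2/19) = -1, so (2/19)^4 = +1.
Reached (1/19) = 1. Collecting the sign flips along the way, the symbol is +1.

1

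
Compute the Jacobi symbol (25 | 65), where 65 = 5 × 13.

Reciprocity: 25 ≡ 1 and 65 ≡ 1 (mod 4), so (25/65) = +(65/25).
Reduce top mod 25: now compute (15/25).
Reciprocity: 15 ≡ 3 and 25 ≡ 1 (mod 4), so (15/25) = +(25/15).
Reduce top mod 15: now compute (10/15).
Pull out 2: since 15 ≡ 7 (mod 8), (2/15) = +1.
Reciprocity: 5 ≡ 1 and 15 ≡ 3 (mod 4), so (5/15) = +(15/5).
Reduce top mod 5: now compute (0/5).
Top reduces to 0: gcd > 1, so the symbol is 0.

0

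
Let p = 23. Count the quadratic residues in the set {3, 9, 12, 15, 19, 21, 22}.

(3/23) = +1 → QR.
(9/23) = +1 → QR.
(12/23) = +1 → QR.
(15/23) = -1 → non-residue.
(19/23) = -1 → non-residue.
(21/23) = -1 → non-residue.
(22/23) = -1 → non-residue.
Total quadratic residues among the 7: 3.

3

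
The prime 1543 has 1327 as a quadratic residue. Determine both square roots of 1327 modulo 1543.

248, 1295

Since 1543 ≡ 3 (mod 4), a square root of 1327 is 1327^((1543+1)/4) = 1327^386 mod 1543.
Repeated squaring: 1327^2≡366, 1327^4≡1258, 1327^8≡989, 1327^16≡1402, 1327^32≡1365, 1327^64≡824, 1327^128≡56, 1327^256≡50 (mod 1543).
1327^386 = 1327^(256+128+2) ≡ 248 (mod 1543).
Check: 248² = 61504 ≡ 1327 (mod 1543). The two roots are 248 and 1295.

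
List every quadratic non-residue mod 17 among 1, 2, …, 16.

Square k = 1,…,8 (k and 17−k give the same square):
1²=1, 2²=4, 3²=9, 4²=16, 5²≡8, 6²≡2, 7²≡15, 8²≡13 (mod 17).
The residues are {1, 2, 4, 8, 9, 13, 15, 16}; the non-residues are the remaining 8 nonzero classes.

3,5,6,7,10,11,12,14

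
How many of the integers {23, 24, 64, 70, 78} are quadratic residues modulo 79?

2

(23/79) = +1 → QR.
(24/79) = -1 → non-residue.
(64/79) = +1 → QR.
(70/79) = -1 → non-residue.
(78/79) = -1 → non-residue.
Total quadratic residues among the 5: 2.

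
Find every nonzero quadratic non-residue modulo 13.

Square k = 1,…,6 (k and 13−k give the same square):
1²=1, 2²=4, 3²=9, 4²≡3, 5²≡12, 6²≡10 (mod 13).
The residues are {1, 3, 4, 9, 10, 12}; the non-residues are the remaining 6 nonzero classes.

2 5 6 7 8 11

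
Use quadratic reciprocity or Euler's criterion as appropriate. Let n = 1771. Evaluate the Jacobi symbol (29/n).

-1

Reciprocity: 29 ≡ 1 and 1771 ≡ 3 (mod 4), so (29/1771) = +(1771/29).
Reduce top mod 29: now compute (2/29).
Pull out 2: since 29 ≡ 5 (mod 8), (2/29) = -1.
Reached (1/29) = 1. Collecting the sign flips along the way, the symbol is -1.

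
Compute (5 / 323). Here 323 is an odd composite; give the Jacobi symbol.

-1

Reciprocity: 5 ≡ 1 and 323 ≡ 3 (mod 4), so (5/323) = +(323/5).
Reduce top mod 5: now compute (3/5).
Reciprocity: 3 ≡ 3 and 5 ≡ 1 (mod 4), so (3/5) = +(5/3).
Reduce top mod 3: now compute (2/3).
Pull out 2: since 3 ≡ 3 (mod 8), (2/3) = -1.
Reached (1/3) = 1. Collecting the sign flips along the way, the symbol is -1.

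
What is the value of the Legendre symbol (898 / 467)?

First reduce: 898 ≡ 431 (mod 467).
Reciprocity: 431 ≡ 3 and 467 ≡ 3 (mod 4), so (431/467) = −(467/431).
Reduce top mod 431: now compute (36/431).
Pull out 2^2: since 431 ≡ 7 (mod 8), (2/431) = +1, so (2/431)^2 = +1.
Reciprocity: 9 ≡ 1 and 431 ≡ 3 (mod 4), so (9/431) = +(431/9).
Reduce top mod 9: now compute (8/9).
Pull out 2^3: since 9 ≡ 1 (mod 8), (2/9) = +1, so (2/9)^3 = +1.
Reached (1/9) = 1. Collecting the sign flips along the way, the symbol is -1.

-1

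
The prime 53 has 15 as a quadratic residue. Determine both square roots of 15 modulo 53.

11, 42

53 ≡ 1 (mod 4), so we find a root by search.
Trying successive values, 11² = 121 ≡ 15 (mod 53). The other root is 53 − 11 = 42.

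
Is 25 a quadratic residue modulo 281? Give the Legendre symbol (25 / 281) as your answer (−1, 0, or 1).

Euler's criterion: (25/281) ≡ 25^140 (mod 281).
25^2 ≡ 63 (mod 281)
25^4 ≡ 35 (mod 281)
25^8 ≡ 101 (mod 281)
25^16 ≡ 85 (mod 281)
25^32 ≡ 200 (mod 281)
25^64 ≡ 98 (mod 281)
25^128 ≡ 50 (mod 281)
25^140 = 25^(128+8+4) ≡ 1 (mod 281).
Result is 1, so (25/281) = 1.

1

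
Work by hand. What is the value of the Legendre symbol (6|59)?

-1

Pull out 2: since 59 ≡ 3 (mod 8), (2/59) = -1.
Reciprocity: 3 ≡ 3 and 59 ≡ 3 (mod 4), so (3/59) = −(59/3).
Reduce top mod 3: now compute (2/3).
Pull out 2: since 3 ≡ 3 (mod 8), (2/3) = -1.
Reached (1/3) = 1. Collecting the sign flips along the way, the symbol is -1.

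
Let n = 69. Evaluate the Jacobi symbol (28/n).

Pull out 2^2: since 69 ≡ 5 (mod 8), (2/69) = -1, so (2/69)^2 = +1.
Reciprocity: 7 ≡ 3 and 69 ≡ 1 (mod 4), so (7/69) = +(69/7).
Reduce top mod 7: now compute (6/7).
Pull out 2: since 7 ≡ 7 (mod 8), (2/7) = +1.
Reciprocity: 3 ≡ 3 and 7 ≡ 3 (mod 4), so (3/7) = −(7/3).
Reduce top mod 3: now compute (1/3).
Reached (1/3) = 1. Collecting the sign flips along the way, the symbol is -1.

-1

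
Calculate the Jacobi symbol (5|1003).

-1

Reciprocity: 5 ≡ 1 and 1003 ≡ 3 (mod 4), so (5/1003) = +(1003/5).
Reduce top mod 5: now compute (3/5).
Reciprocity: 3 ≡ 3 and 5 ≡ 1 (mod 4), so (3/5) = +(5/3).
Reduce top mod 3: now compute (2/3).
Pull out 2: since 3 ≡ 3 (mod 8), (2/3) = -1.
Reached (1/3) = 1. Collecting the sign flips along the way, the symbol is -1.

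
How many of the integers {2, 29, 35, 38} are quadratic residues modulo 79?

(2/79) = +1 → QR.
(29/79) = -1 → non-residue.
(35/79) = -1 → non-residue.
(38/79) = +1 → QR.
Total quadratic residues among the 4: 2.

2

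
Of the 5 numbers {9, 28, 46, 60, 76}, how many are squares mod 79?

(9/79) = +1 → QR.
(28/79) = -1 → non-residue.
(46/79) = +1 → QR.
(60/79) = -1 → non-residue.
(76/79) = +1 → QR.
Total quadratic residues among the 5: 3.

3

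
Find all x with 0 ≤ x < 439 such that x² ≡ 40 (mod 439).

131, 308

Since 439 ≡ 3 (mod 4), a square root of 40 is 40^((439+1)/4) = 40^110 mod 439.
Repeated squaring: 40^2≡283, 40^4≡191, 40^8≡44, 40^16≡180, 40^32≡353, 40^64≡372 (mod 439).
40^110 = 40^(64+32+8+4+2) ≡ 308 (mod 439).
Check: 308² = 94864 ≡ 40 (mod 439). The two roots are 131 and 308.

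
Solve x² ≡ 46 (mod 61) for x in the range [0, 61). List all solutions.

30, 31

61 ≡ 1 (mod 4), so we find a root by search.
Trying successive values, 30² = 900 ≡ 46 (mod 61). The other root is 61 − 30 = 31.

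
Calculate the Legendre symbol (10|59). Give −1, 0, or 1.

Pull out 2: since 59 ≡ 3 (mod 8), (2/59) = -1.
Reciprocity: 5 ≡ 1 and 59 ≡ 3 (mod 4), so (5/59) = +(59/5).
Reduce top mod 5: now compute (4/5).
Pull out 2^2: since 5 ≡ 5 (mod 8), (2/5) = -1, so (2/5)^2 = +1.
Reached (1/5) = 1. Collecting the sign flips along the way, the symbol is -1.

-1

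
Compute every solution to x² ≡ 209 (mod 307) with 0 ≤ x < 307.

142, 165

Since 307 ≡ 3 (mod 4), a square root of 209 is 209^((307+1)/4) = 209^77 mod 307.
Repeated squaring: 209^2≡87, 209^4≡201, 209^8≡184, 209^16≡86, 209^32≡28, 209^64≡170 (mod 307).
209^77 = 209^(64+8+4+1) ≡ 165 (mod 307).
Check: 165² = 27225 ≡ 209 (mod 307). The two roots are 142 and 165.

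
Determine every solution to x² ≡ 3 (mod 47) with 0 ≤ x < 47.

Since 47 ≡ 3 (mod 4), a square root of 3 is 3^((47+1)/4) = 3^12 mod 47.
Repeated squaring: 3^2≡9, 3^4≡34, 3^8≡28 (mod 47).
3^12 = 3^(8+4) ≡ 12 (mod 47).
Check: 12² = 144 ≡ 3 (mod 47). The two roots are 12 and 35.

12, 35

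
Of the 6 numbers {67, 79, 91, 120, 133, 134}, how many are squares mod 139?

4

(67/139) = +1 → QR.
(79/139) = +1 → QR.
(91/139) = +1 → QR.
(120/139) = +1 → QR.
(133/139) = -1 → non-residue.
(134/139) = -1 → non-residue.
Total quadratic residues among the 6: 4.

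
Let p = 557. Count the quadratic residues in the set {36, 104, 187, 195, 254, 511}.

3

(36/557) = +1 → QR.
(104/557) = +1 → QR.
(187/557) = -1 → non-residue.
(195/557) = -1 → non-residue.
(254/557) = -1 → non-residue.
(511/557) = +1 → QR.
Total quadratic residues among the 6: 3.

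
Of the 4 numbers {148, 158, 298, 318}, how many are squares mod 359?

3

(148/359) = +1 → QR.
(158/359) = +1 → QR.
(298/359) = +1 → QR.
(318/359) = -1 → non-residue.
Total quadratic residues among the 4: 3.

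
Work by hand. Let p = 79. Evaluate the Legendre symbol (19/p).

Reciprocity: 19 ≡ 3 and 79 ≡ 3 (mod 4), so (19/79) = −(79/19).
Reduce top mod 19: now compute (3/19).
Reciprocity: 3 ≡ 3 and 19 ≡ 3 (mod 4), so (3/19) = −(19/3).
Reduce top mod 3: now compute (1/3).
Reached (1/3) = 1. Collecting the sign flips along the way, the symbol is +1.

1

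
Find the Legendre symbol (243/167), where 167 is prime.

1

Euler's criterion: (243/167) ≡ 76^83 (mod 167).
76^2 ≡ 98 (mod 167)
76^4 ≡ 85 (mod 167)
76^8 ≡ 44 (mod 167)
76^16 ≡ 99 (mod 167)
76^32 ≡ 115 (mod 167)
76^64 ≡ 32 (mod 167)
76^83 = 76^(64+16+2+1) ≡ 1 (mod 167).
Result is 1, so (243/167) = 1.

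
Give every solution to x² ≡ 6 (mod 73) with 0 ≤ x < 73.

15, 58

73 ≡ 1 (mod 4), so we find a root by search.
Trying successive values, 15² = 225 ≡ 6 (mod 73). The other root is 73 − 15 = 58.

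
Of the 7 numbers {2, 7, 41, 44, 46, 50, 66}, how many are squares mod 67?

0

(2/67) = -1 → non-residue.
(7/67) = -1 → non-residue.
(41/67) = -1 → non-residue.
(44/67) = -1 → non-residue.
(46/67) = -1 → non-residue.
(50/67) = -1 → non-residue.
(66/67) = -1 → non-residue.
Total quadratic residues among the 7: 0.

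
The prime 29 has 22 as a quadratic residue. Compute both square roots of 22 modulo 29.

29 ≡ 1 (mod 4), so we find a root by search.
Trying successive values, 14² = 196 ≡ 22 (mod 29). The other root is 29 − 14 = 15.

14, 15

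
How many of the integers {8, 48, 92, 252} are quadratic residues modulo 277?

3

(8/277) = -1 → non-residue.
(48/277) = +1 → QR.
(92/277) = +1 → QR.
(252/277) = +1 → QR.
Total quadratic residues among the 4: 3.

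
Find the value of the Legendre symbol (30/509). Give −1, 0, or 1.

1

Euler's criterion: (30/509) ≡ 30^254 (mod 509).
30^2 ≡ 391 (mod 509)
30^4 ≡ 181 (mod 509)
30^8 ≡ 185 (mod 509)
30^16 ≡ 122 (mod 509)
30^32 ≡ 123 (mod 509)
30^64 ≡ 368 (mod 509)
30^128 ≡ 30 (mod 509)
30^254 = 30^(128+64+32+16+8+4+2) ≡ 1 (mod 509).
Result is 1, so (30/509) = 1.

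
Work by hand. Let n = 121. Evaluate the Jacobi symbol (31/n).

Reciprocity: 31 ≡ 3 and 121 ≡ 1 (mod 4), so (31/121) = +(121/31).
Reduce top mod 31: now compute (28/31).
Pull out 2^2: since 31 ≡ 7 (mod 8), (2/31) = +1, so (2/31)^2 = +1.
Reciprocity: 7 ≡ 3 and 31 ≡ 3 (mod 4), so (7/31) = −(31/7).
Reduce top mod 7: now compute (3/7).
Reciprocity: 3 ≡ 3 and 7 ≡ 3 (mod 4), so (3/7) = −(7/3).
Reduce top mod 3: now compute (1/3).
Reached (1/3) = 1. Collecting the sign flips along the way, the symbol is +1.

1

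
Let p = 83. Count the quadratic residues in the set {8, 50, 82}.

0

(8/83) = -1 → non-residue.
(50/83) = -1 → non-residue.
(82/83) = -1 → non-residue.
Total quadratic residues among the 3: 0.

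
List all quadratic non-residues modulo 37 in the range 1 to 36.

2, 5, 6, 8, 13, 14, 15, 17, 18, 19, 20, 22, 23, 24, 29, 31, 32, 35

Square k = 1,…,18 (k and 37−k give the same square):
1²=1, 2²=4, 3²=9, 4²=16, 5²=25, 6²=36, 7²≡12, 8²≡27, 9²≡7, 10²≡26, 11²≡10, 12²≡33, 13²≡21, 14²≡11, 15²≡3, 16²≡34, 17²≡30, 18²≡28 (mod 37).
The residues are {1, 3, 4, 7, 9, 10, 11, 12, 16, 21, 25, 26, 27, 28, 30, 33, 34, 36}; the non-residues are the remaining 18 nonzero classes.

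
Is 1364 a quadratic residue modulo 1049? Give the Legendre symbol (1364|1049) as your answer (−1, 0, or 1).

Euler's criterion: (1364/1049) ≡ 315^524 (mod 1049).
315^2 ≡ 619 (mod 1049)
315^4 ≡ 276 (mod 1049)
315^8 ≡ 648 (mod 1049)
315^16 ≡ 304 (mod 1049)
315^32 ≡ 104 (mod 1049)
315^64 ≡ 326 (mod 1049)
315^128 ≡ 327 (mod 1049)
315^256 ≡ 980 (mod 1049)
315^512 ≡ 565 (mod 1049)
315^524 = 315^(512+8+4) ≡ 1048 (mod 1049).
Result is 1048 ≡ −1, so (1364/1049) = −1.

-1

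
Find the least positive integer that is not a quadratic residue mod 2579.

(2/2579) = −1, so 2 is the smallest positive non-residue mod 2579.

2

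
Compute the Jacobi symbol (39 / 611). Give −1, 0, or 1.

Reciprocity: 39 ≡ 3 and 611 ≡ 3 (mod 4), so (39/611) = −(611/39).
Reduce top mod 39: now compute (26/39).
Pull out 2: since 39 ≡ 7 (mod 8), (2/39) = +1.
Reciprocity: 13 ≡ 1 and 39 ≡ 3 (mod 4), so (13/39) = +(39/13).
Reduce top mod 13: now compute (0/13).
Top reduces to 0: gcd > 1, so the symbol is 0.

0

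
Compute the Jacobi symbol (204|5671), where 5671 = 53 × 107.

Pull out 2^2: since 5671 ≡ 7 (mod 8), (2/5671) = +1, so (2/5671)^2 = +1.
Reciprocity: 51 ≡ 3 and 5671 ≡ 3 (mod 4), so (51/5671) = −(5671/51).
Reduce top mod 51: now compute (10/51).
Pull out 2: since 51 ≡ 3 (mod 8), (2/51) = -1.
Reciprocity: 5 ≡ 1 and 51 ≡ 3 (mod 4), so (5/51) = +(51/5).
Reduce top mod 5: now compute (1/5).
Reached (1/5) = 1. Collecting the sign flips along the way, the symbol is +1.

1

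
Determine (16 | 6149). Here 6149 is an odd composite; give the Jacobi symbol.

Pull out 2^4: since 6149 ≡ 5 (mod 8), (2/6149) = -1, so (2/6149)^4 = +1.
Reached (1/6149) = 1. Collecting the sign flips along the way, the symbol is +1.

1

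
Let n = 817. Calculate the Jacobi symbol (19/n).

0

Reciprocity: 19 ≡ 3 and 817 ≡ 1 (mod 4), so (19/817) = +(817/19).
Reduce top mod 19: now compute (0/19).
Top reduces to 0: gcd > 1, so the symbol is 0.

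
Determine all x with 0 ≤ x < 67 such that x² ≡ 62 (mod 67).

Since 67 ≡ 3 (mod 4), a square root of 62 is 62^((67+1)/4) = 62^17 mod 67.
Repeated squaring: 62^2≡25, 62^4≡22, 62^8≡15, 62^16≡24 (mod 67).
62^17 = 62^(16+1) ≡ 14 (mod 67).
Check: 14² = 196 ≡ 62 (mod 67). The two roots are 14 and 53.

14, 53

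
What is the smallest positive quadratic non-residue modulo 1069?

2

(2/1069) = −1, so 2 is the smallest positive non-residue mod 1069.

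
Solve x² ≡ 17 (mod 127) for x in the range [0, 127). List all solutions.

Since 127 ≡ 3 (mod 4), a square root of 17 is 17^((127+1)/4) = 17^32 mod 127.
Repeated squaring: 17^2≡35, 17^4≡82, 17^8≡120, 17^16≡49, 17^32≡115 (mod 127).
17^32 = 17^(32) ≡ 115 (mod 127).
Check: 115² = 13225 ≡ 17 (mod 127). The two roots are 12 and 115.

12, 115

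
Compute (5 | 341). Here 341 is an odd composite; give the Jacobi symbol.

Reciprocity: 5 ≡ 1 and 341 ≡ 1 (mod 4), so (5/341) = +(341/5).
Reduce top mod 5: now compute (1/5).
Reached (1/5) = 1. Collecting the sign flips along the way, the symbol is +1.

1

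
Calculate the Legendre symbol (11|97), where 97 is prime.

1

Reciprocity: 11 ≡ 3 and 97 ≡ 1 (mod 4), so (11/97) = +(97/11).
Reduce top mod 11: now compute (9/11).
Reciprocity: 9 ≡ 1 and 11 ≡ 3 (mod 4), so (9/11) = +(11/9).
Reduce top mod 9: now compute (2/9).
Pull out 2: since 9 ≡ 1 (mod 8), (2/9) = +1.
Reached (1/9) = 1. Collecting the sign flips along the way, the symbol is +1.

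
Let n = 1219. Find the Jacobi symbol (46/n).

Pull out 2: since 1219 ≡ 3 (mod 8), (2/1219) = -1.
Reciprocity: 23 ≡ 3 and 1219 ≡ 3 (mod 4), so (23/1219) = −(1219/23).
Reduce top mod 23: now compute (0/23).
Top reduces to 0: gcd > 1, so the symbol is 0.

0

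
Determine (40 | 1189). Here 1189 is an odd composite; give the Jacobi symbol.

Pull out 2^3: since 1189 ≡ 5 (mod 8), (2/1189) = -1, so (2/1189)^3 = -1.
Reciprocity: 5 ≡ 1 and 1189 ≡ 1 (mod 4), so (5/1189) = +(1189/5).
Reduce top mod 5: now compute (4/5).
Pull out 2^2: since 5 ≡ 5 (mod 8), (2/5) = -1, so (2/5)^2 = +1.
Reached (1/5) = 1. Collecting the sign flips along the way, the symbol is -1.

-1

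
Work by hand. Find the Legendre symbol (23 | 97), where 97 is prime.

Reciprocity: 23 ≡ 3 and 97 ≡ 1 (mod 4), so (23/97) = +(97/23).
Reduce top mod 23: now compute (5/23).
Reciprocity: 5 ≡ 1 and 23 ≡ 3 (mod 4), so (5/23) = +(23/5).
Reduce top mod 5: now compute (3/5).
Reciprocity: 3 ≡ 3 and 5 ≡ 1 (mod 4), so (3/5) = +(5/3).
Reduce top mod 3: now compute (2/3).
Pull out 2: since 3 ≡ 3 (mod 8), (2/3) = -1.
Reached (1/3) = 1. Collecting the sign flips along the way, the symbol is -1.

-1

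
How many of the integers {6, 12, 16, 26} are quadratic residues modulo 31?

1

(6/31) = -1 → non-residue.
(12/31) = -1 → non-residue.
(16/31) = +1 → QR.
(26/31) = -1 → non-residue.
Total quadratic residues among the 4: 1.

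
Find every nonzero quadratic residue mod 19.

1 4 5 6 7 9 11 16 17

Square k = 1,…,9 (k and 19−k give the same square):
1²=1, 2²=4, 3²=9, 4²=16, 5²≡6, 6²≡17, 7²≡11, 8²≡7, 9²≡5 (mod 19).
So the quadratic residues mod 19 are {1, 4, 5, 6, 7, 9, 11, 16, 17}.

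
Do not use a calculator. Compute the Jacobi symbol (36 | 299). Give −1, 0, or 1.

Pull out 2^2: since 299 ≡ 3 (mod 8), (2/299) = -1, so (2/299)^2 = +1.
Reciprocity: 9 ≡ 1 and 299 ≡ 3 (mod 4), so (9/299) = +(299/9).
Reduce top mod 9: now compute (2/9).
Pull out 2: since 9 ≡ 1 (mod 8), (2/9) = +1.
Reached (1/9) = 1. Collecting the sign flips along the way, the symbol is +1.

1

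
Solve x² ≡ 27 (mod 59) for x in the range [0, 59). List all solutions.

26, 33

Since 59 ≡ 3 (mod 4), a square root of 27 is 27^((59+1)/4) = 27^15 mod 59.
Repeated squaring: 27^2≡21, 27^4≡28, 27^8≡17 (mod 59).
27^15 = 27^(8+4+2+1) ≡ 26 (mod 59).
Check: 26² = 676 ≡ 27 (mod 59). The two roots are 26 and 33.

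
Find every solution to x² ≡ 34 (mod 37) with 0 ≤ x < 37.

37 ≡ 1 (mod 4), so we find a root by search.
Trying successive values, 16² = 256 ≡ 34 (mod 37). The other root is 37 − 16 = 21.

16, 21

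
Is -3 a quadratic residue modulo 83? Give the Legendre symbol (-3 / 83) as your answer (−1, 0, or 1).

First reduce: -3 ≡ 80 (mod 83).
Pull out 2^4: since 83 ≡ 3 (mod 8), (2/83) = -1, so (2/83)^4 = +1.
Reciprocity: 5 ≡ 1 and 83 ≡ 3 (mod 4), so (5/83) = +(83/5).
Reduce top mod 5: now compute (3/5).
Reciprocity: 3 ≡ 3 and 5 ≡ 1 (mod 4), so (3/5) = +(5/3).
Reduce top mod 3: now compute (2/3).
Pull out 2: since 3 ≡ 3 (mod 8), (2/3) = -1.
Reached (1/3) = 1. Collecting the sign flips along the way, the symbol is -1.

-1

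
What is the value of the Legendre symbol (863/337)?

First reduce: 863 ≡ 189 (mod 337).
Reciprocity: 189 ≡ 1 and 337 ≡ 1 (mod 4), so (189/337) = +(337/189).
Reduce top mod 189: now compute (148/189).
Pull out 2^2: since 189 ≡ 5 (mod 8), (2/189) = -1, so (2/189)^2 = +1.
Reciprocity: 37 ≡ 1 and 189 ≡ 1 (mod 4), so (37/189) = +(189/37).
Reduce top mod 37: now compute (4/37).
Pull out 2^2: since 37 ≡ 5 (mod 8), (2/37) = -1, so (2/37)^2 = +1.
Reached (1/37) = 1. Collecting the sign flips along the way, the symbol is +1.

1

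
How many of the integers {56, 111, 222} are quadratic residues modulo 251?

(56/251) = -1 → non-residue.
(111/251) = -1 → non-residue.
(222/251) = +1 → QR.
Total quadratic residues among the 3: 1.

1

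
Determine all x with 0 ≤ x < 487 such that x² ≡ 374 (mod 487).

Since 487 ≡ 3 (mod 4), a square root of 374 is 374^((487+1)/4) = 374^122 mod 487.
Repeated squaring: 374^2≡107, 374^4≡248, 374^8≡142, 374^16≡197, 374^32≡336, 374^64≡399 (mod 487).
374^122 = 374^(64+32+16+8+2) ≡ 53 (mod 487).
Check: 53² = 2809 ≡ 374 (mod 487). The two roots are 53 and 434.

53, 434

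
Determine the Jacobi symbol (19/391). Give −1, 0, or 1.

-1

Reciprocity: 19 ≡ 3 and 391 ≡ 3 (mod 4), so (19/391) = −(391/19).
Reduce top mod 19: now compute (11/19).
Reciprocity: 11 ≡ 3 and 19 ≡ 3 (mod 4), so (11/19) = −(19/11).
Reduce top mod 11: now compute (8/11).
Pull out 2^3: since 11 ≡ 3 (mod 8), (2/11) = -1, so (2/11)^3 = -1.
Reached (1/11) = 1. Collecting the sign flips along the way, the symbol is -1.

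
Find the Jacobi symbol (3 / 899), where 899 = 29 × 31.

Reciprocity: 3 ≡ 3 and 899 ≡ 3 (mod 4), so (3/899) = −(899/3).
Reduce top mod 3: now compute (2/3).
Pull out 2: since 3 ≡ 3 (mod 8), (2/3) = -1.
Reached (1/3) = 1. Collecting the sign flips along the way, the symbol is +1.

1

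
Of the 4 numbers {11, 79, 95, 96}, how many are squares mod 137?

1

(11/137) = +1 → QR.
(79/137) = -1 → non-residue.
(95/137) = -1 → non-residue.
(96/137) = -1 → non-residue.
Total quadratic residues among the 4: 1.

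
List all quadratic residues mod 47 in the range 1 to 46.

Square k = 1,…,23 (k and 47−k give the same square):
1²=1, 2²=4, 3²=9, 4²=16, 5²=25, 6²=36, 7²≡2, 8²≡17, 9²≡34, 10²≡6, 11²≡27, 12²≡3, 13²≡28, 14²≡8, 15²≡37, 16²≡21, 17²≡7, 18²≡42, 19²≡32, 20²≡24, 21²≡18, 22²≡14, 23²≡12 (mod 47).
So the quadratic residues mod 47 are {1, 2, 3, 4, 6, 7, 8, 9, 12, 14, 16, 17, 18, 21, 24, 25, 27, 28, 32, 34, 36, 37, 42}.

1 2 3 4 6 7 8 9 12 14 16 17 18 21 24 25 27 28 32 34 36 37 42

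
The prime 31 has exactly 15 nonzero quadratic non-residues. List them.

Square k = 1,…,15 (k and 31−k give the same square):
1²=1, 2²=4, 3²=9, 4²=16, 5²=25, 6²≡5, 7²≡18, 8²≡2, 9²≡19, 10²≡7, 11²≡28, 12²≡20, 13²≡14, 14²≡10, 15²≡8 (mod 31).
The residues are {1, 2, 4, 5, 7, 8, 9, 10, 14, 16, 18, 19, 20, 25, 28}; the non-residues are the remaining 15 nonzero classes.

3, 6, 11, 12, 13, 15, 17, 21, 22, 23, 24, 26, 27, 29, 30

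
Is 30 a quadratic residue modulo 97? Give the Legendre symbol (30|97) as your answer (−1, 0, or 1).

-1

Pull out 2: since 97 ≡ 1 (mod 8), (2/97) = +1.
Reciprocity: 15 ≡ 3 and 97 ≡ 1 (mod 4), so (15/97) = +(97/15).
Reduce top mod 15: now compute (7/15).
Reciprocity: 7 ≡ 3 and 15 ≡ 3 (mod 4), so (7/15) = −(15/7).
Reduce top mod 7: now compute (1/7).
Reached (1/7) = 1. Collecting the sign flips along the way, the symbol is -1.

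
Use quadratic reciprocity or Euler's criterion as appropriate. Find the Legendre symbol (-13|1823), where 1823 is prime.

-1

First reduce: -13 ≡ 1810 (mod 1823).
Pull out 2: since 1823 ≡ 7 (mod 8), (2/1823) = +1.
Reciprocity: 905 ≡ 1 and 1823 ≡ 3 (mod 4), so (905/1823) = +(1823/905).
Reduce top mod 905: now compute (13/905).
Reciprocity: 13 ≡ 1 and 905 ≡ 1 (mod 4), so (13/905) = +(905/13).
Reduce top mod 13: now compute (8/13).
Pull out 2^3: since 13 ≡ 5 (mod 8), (2/13) = -1, so (2/13)^3 = -1.
Reached (1/13) = 1. Collecting the sign flips along the way, the symbol is -1.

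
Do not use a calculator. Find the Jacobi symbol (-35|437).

First reduce: -35 ≡ 402 (mod 437).
Pull out 2: since 437 ≡ 5 (mod 8), (2/437) = -1.
Reciprocity: 201 ≡ 1 and 437 ≡ 1 (mod 4), so (201/437) = +(437/201).
Reduce top mod 201: now compute (35/201).
Reciprocity: 35 ≡ 3 and 201 ≡ 1 (mod 4), so (35/201) = +(201/35).
Reduce top mod 35: now compute (26/35).
Pull out 2: since 35 ≡ 3 (mod 8), (2/35) = -1.
Reciprocity: 13 ≡ 1 and 35 ≡ 3 (mod 4), so (13/35) = +(35/13).
Reduce top mod 13: now compute (9/13).
Reciprocity: 9 ≡ 1 and 13 ≡ 1 (mod 4), so (9/13) = +(13/9).
Reduce top mod 9: now compute (4/9).
Pull out 2^2: since 9 ≡ 1 (mod 8), (2/9) = +1, so (2/9)^2 = +1.
Reached (1/9) = 1. Collecting the sign flips along the way, the symbol is +1.

1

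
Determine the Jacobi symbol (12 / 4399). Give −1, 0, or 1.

Pull out 2^2: since 4399 ≡ 7 (mod 8), (2/4399) = +1, so (2/4399)^2 = +1.
Reciprocity: 3 ≡ 3 and 4399 ≡ 3 (mod 4), so (3/4399) = −(4399/3).
Reduce top mod 3: now compute (1/3).
Reached (1/3) = 1. Collecting the sign flips along the way, the symbol is -1.

-1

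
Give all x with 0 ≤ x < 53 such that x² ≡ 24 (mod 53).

53 ≡ 1 (mod 4), so we find a root by search.
Trying successive values, 17² = 289 ≡ 24 (mod 53). The other root is 53 − 17 = 36.

17, 36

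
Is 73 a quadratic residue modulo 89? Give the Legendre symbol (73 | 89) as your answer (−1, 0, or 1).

1

Reciprocity: 73 ≡ 1 and 89 ≡ 1 (mod 4), so (73/89) = +(89/73).
Reduce top mod 73: now compute (16/73).
Pull out 2^4: since 73 ≡ 1 (mod 8), (2/73) = +1, so (2/73)^4 = +1.
Reached (1/73) = 1. Collecting the sign flips along the way, the symbol is +1.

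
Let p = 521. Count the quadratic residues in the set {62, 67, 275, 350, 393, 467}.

3

(62/521) = +1 → QR.
(67/521) = -1 → non-residue.
(275/521) = +1 → QR.
(350/521) = -1 → non-residue.
(393/521) = +1 → QR.
(467/521) = -1 → non-residue.
Total quadratic residues among the 6: 3.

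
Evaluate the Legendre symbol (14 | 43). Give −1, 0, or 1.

Pull out 2: since 43 ≡ 3 (mod 8), (2/43) = -1.
Reciprocity: 7 ≡ 3 and 43 ≡ 3 (mod 4), so (7/43) = −(43/7).
Reduce top mod 7: now compute (1/7).
Reached (1/7) = 1. Collecting the sign flips along the way, the symbol is +1.

1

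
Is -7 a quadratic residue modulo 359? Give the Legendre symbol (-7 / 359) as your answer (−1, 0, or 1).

1

First reduce: -7 ≡ 352 (mod 359).
Pull out 2^5: since 359 ≡ 7 (mod 8), (2/359) = +1, so (2/359)^5 = +1.
Reciprocity: 11 ≡ 3 and 359 ≡ 3 (mod 4), so (11/359) = −(359/11).
Reduce top mod 11: now compute (7/11).
Reciprocity: 7 ≡ 3 and 11 ≡ 3 (mod 4), so (7/11) = −(11/7).
Reduce top mod 7: now compute (4/7).
Pull out 2^2: since 7 ≡ 7 (mod 8), (2/7) = +1, so (2/7)^2 = +1.
Reached (1/7) = 1. Collecting the sign flips along the way, the symbol is +1.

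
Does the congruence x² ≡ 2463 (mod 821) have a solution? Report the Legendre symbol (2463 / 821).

First reduce: 2463 ≡ 0 (mod 821).
Top reduces to 0: gcd > 1, so the symbol is 0.

0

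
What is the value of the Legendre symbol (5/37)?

-1

Reciprocity: 5 ≡ 1 and 37 ≡ 1 (mod 4), so (5/37) = +(37/5).
Reduce top mod 5: now compute (2/5).
Pull out 2: since 5 ≡ 5 (mod 8), (2/5) = -1.
Reached (1/5) = 1. Collecting the sign flips along the way, the symbol is -1.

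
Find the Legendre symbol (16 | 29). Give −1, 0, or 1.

Pull out 2^4: since 29 ≡ 5 (mod 8), (2/29) = -1, so (2/29)^4 = +1.
Reached (1/29) = 1. Collecting the sign flips along the way, the symbol is +1.

1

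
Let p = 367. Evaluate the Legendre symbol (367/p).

First reduce: 367 ≡ 0 (mod 367).
Top reduces to 0: gcd > 1, so the symbol is 0.

0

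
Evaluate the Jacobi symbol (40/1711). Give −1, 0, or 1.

Pull out 2^3: since 1711 ≡ 7 (mod 8), (2/1711) = +1, so (2/1711)^3 = +1.
Reciprocity: 5 ≡ 1 and 1711 ≡ 3 (mod 4), so (5/1711) = +(1711/5).
Reduce top mod 5: now compute (1/5).
Reached (1/5) = 1. Collecting the sign flips along the way, the symbol is +1.

1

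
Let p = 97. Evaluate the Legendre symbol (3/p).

1

Euler's criterion: (3/97) ≡ 3^48 (mod 97).
3^2 ≡ 9 (mod 97)
3^4 ≡ 81 (mod 97)
3^8 ≡ 62 (mod 97)
3^16 ≡ 61 (mod 97)
3^32 ≡ 35 (mod 97)
3^48 = 3^(32+16) ≡ 1 (mod 97).
Result is 1, so (3/97) = 1.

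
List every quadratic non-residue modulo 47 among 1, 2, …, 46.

Square k = 1,…,23 (k and 47−k give the same square):
1²=1, 2²=4, 3²=9, 4²=16, 5²=25, 6²=36, 7²≡2, 8²≡17, 9²≡34, 10²≡6, 11²≡27, 12²≡3, 13²≡28, 14²≡8, 15²≡37, 16²≡21, 17²≡7, 18²≡42, 19²≡32, 20²≡24, 21²≡18, 22²≡14, 23²≡12 (mod 47).
The residues are {1, 2, 3, 4, 6, 7, 8, 9, 12, 14, 16, 17, 18, 21, 24, 25, 27, 28, 32, 34, 36, 37, 42}; the non-residues are the remaining 23 nonzero classes.

5, 10, 11, 13, 15, 19, 20, 22, 23, 26, 29, 30, 31, 33, 35, 38, 39, 40, 41, 43, 44, 45, 46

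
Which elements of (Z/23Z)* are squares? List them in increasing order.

Square k = 1,…,11 (k and 23−k give the same square):
1²=1, 2²=4, 3²=9, 4²=16, 5²≡2, 6²≡13, 7²≡3, 8²≡18, 9²≡12, 10²≡8, 11²≡6 (mod 23).
So the quadratic residues mod 23 are {1, 2, 3, 4, 6, 8, 9, 12, 13, 16, 18}.

1,2,3,4,6,8,9,12,13,16,18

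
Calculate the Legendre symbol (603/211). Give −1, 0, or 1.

Euler's criterion: (603/211) ≡ 181^105 (mod 211).
181^2 ≡ 56 (mod 211)
181^4 ≡ 182 (mod 211)
181^8 ≡ 208 (mod 211)
181^16 ≡ 9 (mod 211)
181^32 ≡ 81 (mod 211)
181^64 ≡ 20 (mod 211)
181^105 = 181^(64+32+8+1) ≡ 210 (mod 211).
Result is 210 ≡ −1, so (603/211) = −1.

-1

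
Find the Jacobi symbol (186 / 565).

-1

Pull out 2: since 565 ≡ 5 (mod 8), (2/565) = -1.
Reciprocity: 93 ≡ 1 and 565 ≡ 1 (mod 4), so (93/565) = +(565/93).
Reduce top mod 93: now compute (7/93).
Reciprocity: 7 ≡ 3 and 93 ≡ 1 (mod 4), so (7/93) = +(93/7).
Reduce top mod 7: now compute (2/7).
Pull out 2: since 7 ≡ 7 (mod 8), (2/7) = +1.
Reached (1/7) = 1. Collecting the sign flips along the way, the symbol is -1.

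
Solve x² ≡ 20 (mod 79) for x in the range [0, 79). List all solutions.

Since 79 ≡ 3 (mod 4), a square root of 20 is 20^((79+1)/4) = 20^20 mod 79.
Repeated squaring: 20^2≡5, 20^4≡25, 20^8≡72, 20^16≡49 (mod 79).
20^20 = 20^(16+4) ≡ 40 (mod 79).
Check: 40² = 1600 ≡ 20 (mod 79). The two roots are 39 and 40.

39, 40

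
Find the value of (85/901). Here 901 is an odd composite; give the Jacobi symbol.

0

Reciprocity: 85 ≡ 1 and 901 ≡ 1 (mod 4), so (85/901) = +(901/85).
Reduce top mod 85: now compute (51/85).
Reciprocity: 51 ≡ 3 and 85 ≡ 1 (mod 4), so (51/85) = +(85/51).
Reduce top mod 51: now compute (34/51).
Pull out 2: since 51 ≡ 3 (mod 8), (2/51) = -1.
Reciprocity: 17 ≡ 1 and 51 ≡ 3 (mod 4), so (17/51) = +(51/17).
Reduce top mod 17: now compute (0/17).
Top reduces to 0: gcd > 1, so the symbol is 0.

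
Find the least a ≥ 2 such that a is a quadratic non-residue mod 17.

3

(2/17) = +1, so 2 is a residue.
(3/17) = −1, so 3 is the smallest positive non-residue mod 17.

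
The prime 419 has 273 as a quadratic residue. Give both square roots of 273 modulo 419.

Since 419 ≡ 3 (mod 4), a square root of 273 is 273^((419+1)/4) = 273^105 mod 419.
Repeated squaring: 273^2≡366, 273^4≡295, 273^8≡292, 273^16≡207, 273^32≡111, 273^64≡170 (mod 419).
273^105 = 273^(64+32+8+1) ≡ 333 (mod 419).
Check: 333² = 110889 ≡ 273 (mod 419). The two roots are 86 and 333.

86, 333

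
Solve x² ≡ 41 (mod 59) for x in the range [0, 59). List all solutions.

10, 49

Since 59 ≡ 3 (mod 4), a square root of 41 is 41^((59+1)/4) = 41^15 mod 59.
Repeated squaring: 41^2≡29, 41^4≡15, 41^8≡48 (mod 59).
41^15 = 41^(8+4+2+1) ≡ 49 (mod 59).
Check: 49² = 2401 ≡ 41 (mod 59). The two roots are 10 and 49.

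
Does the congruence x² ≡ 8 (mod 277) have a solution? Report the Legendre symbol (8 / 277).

-1

Pull out 2^3: since 277 ≡ 5 (mod 8), (2/277) = -1, so (2/277)^3 = -1.
Reached (1/277) = 1. Collecting the sign flips along the way, the symbol is -1.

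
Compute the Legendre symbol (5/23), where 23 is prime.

Reciprocity: 5 ≡ 1 and 23 ≡ 3 (mod 4), so (5/23) = +(23/5).
Reduce top mod 5: now compute (3/5).
Reciprocity: 3 ≡ 3 and 5 ≡ 1 (mod 4), so (3/5) = +(5/3).
Reduce top mod 3: now compute (2/3).
Pull out 2: since 3 ≡ 3 (mod 8), (2/3) = -1.
Reached (1/3) = 1. Collecting the sign flips along the way, the symbol is -1.

-1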